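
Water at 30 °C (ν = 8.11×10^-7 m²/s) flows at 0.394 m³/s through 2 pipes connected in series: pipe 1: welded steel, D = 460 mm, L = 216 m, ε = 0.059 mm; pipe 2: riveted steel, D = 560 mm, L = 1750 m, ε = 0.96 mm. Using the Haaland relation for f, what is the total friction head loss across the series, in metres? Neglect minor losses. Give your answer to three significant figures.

Pipe 1: V = 2.371 m/s, Re = 1.34×10^6, ε/D = 1.28×10^-4, f = 0.01347, h_1 = f(L/D)V²/2g = 1.812 m
Pipe 2: V = 1.600 m/s, Re = 1.10×10^6, ε/D = 0.00171, f = 0.02270, h_2 = f(L/D)V²/2g = 9.252 m
Series → Q common, losses add: H = Σh = 11.06 m

H ≈ 11.1 m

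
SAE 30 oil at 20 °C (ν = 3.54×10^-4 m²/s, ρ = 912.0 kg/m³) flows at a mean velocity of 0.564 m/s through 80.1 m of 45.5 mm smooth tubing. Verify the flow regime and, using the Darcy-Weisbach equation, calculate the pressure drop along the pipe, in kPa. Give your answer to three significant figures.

Δp ≈ 225 kPa

Re = VD/ν = 0.564·0.04550/3.54×10^-4 = 72.5 → laminar (Re < 2300)
f = 64/Re = 0.8829
h_f = f(L/D)V²/(2g) = 0.8829·(80.1/0.04550)·0.564²/(2·9.81) = 25.20 m
Δp = ρg·h_f = 912.0·9.81·25.20 = 225.4 kPa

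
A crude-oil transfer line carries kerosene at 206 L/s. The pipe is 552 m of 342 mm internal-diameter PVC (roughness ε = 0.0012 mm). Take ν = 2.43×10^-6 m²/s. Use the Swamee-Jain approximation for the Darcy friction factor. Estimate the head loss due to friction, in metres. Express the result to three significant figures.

h_f ≈ 5.91 m

V = 4Q/(πD²) = 4·0.206/(π·0.342²) = 2.242 m/s
Re = VD/ν = 2.242·0.342/2.43×10^-6 = 3.16×10^5 → turbulent
ε/D = 0.0012/342 = 3.51×10^-6
Swamee-Jain: f = 0.01428
h_f = f(L/D)V²/(2g) = 0.01428·(552/0.342)·2.242²/(2·9.81) = 5.908 m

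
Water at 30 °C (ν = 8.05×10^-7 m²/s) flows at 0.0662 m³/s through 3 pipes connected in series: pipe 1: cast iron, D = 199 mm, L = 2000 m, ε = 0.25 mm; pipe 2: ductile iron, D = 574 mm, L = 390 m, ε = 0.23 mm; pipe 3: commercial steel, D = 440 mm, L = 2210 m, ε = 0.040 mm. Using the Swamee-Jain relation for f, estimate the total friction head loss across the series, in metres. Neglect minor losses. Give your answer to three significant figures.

Pipe 1: V = 2.128 m/s, Re = 5.26×10^5, ε/D = 0.00126, f = 0.02138, h_1 = f(L/D)V²/2g = 49.60 m
Pipe 2: V = 0.2558 m/s, Re = 1.82×10^5, ε/D = 4.01×10^-4, f = 0.01856, h_2 = f(L/D)V²/2g = 0.04208 m
Pipe 3: V = 0.4354 m/s, Re = 2.38×10^5, ε/D = 9.09×10^-5, f = 0.01588, h_3 = f(L/D)V²/2g = 0.7707 m
Series → Q common, losses add: H = Σh = 50.42 m

H ≈ 50.4 m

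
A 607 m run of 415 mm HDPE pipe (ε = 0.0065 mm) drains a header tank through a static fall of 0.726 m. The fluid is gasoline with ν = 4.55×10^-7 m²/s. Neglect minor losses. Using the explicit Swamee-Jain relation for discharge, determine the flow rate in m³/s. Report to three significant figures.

Q ≈ 0.120 m³/s

Swamee-Jain (Type II): Q = -0.965·√(gD⁵h_f/L)·ln[ε/(3.7D) + √(3.17ν²L/(gD³h_f))]
√(gD⁵h_f/L) = √(9.81·0.415⁵·0.726/607) = 0.01202
ε/(3.7D) = 4.23×10^-6; √(3.17ν²L/(gD³h_f)) = 2.80×10^-5
Q = -0.965·0.01202·ln(3.221×10^-5) = 0.1200 m³/s
Check: V = 0.887 m/s, Re = 8.09×10^5, f = 0.01237, h_f = 0.725 m ≈ 0.726 m ✓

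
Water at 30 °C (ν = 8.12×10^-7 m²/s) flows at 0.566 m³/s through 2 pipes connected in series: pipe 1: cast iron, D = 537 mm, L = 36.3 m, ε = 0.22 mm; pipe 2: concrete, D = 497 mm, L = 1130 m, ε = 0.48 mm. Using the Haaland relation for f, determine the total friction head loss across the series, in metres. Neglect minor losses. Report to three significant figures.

H ≈ 19.7 m

Pipe 1: V = 2.499 m/s, Re = 1.65×10^6, ε/D = 4.10×10^-4, f = 0.01632, h_1 = f(L/D)V²/2g = 0.3512 m
Pipe 2: V = 2.918 m/s, Re = 1.79×10^6, ε/D = 9.66×10^-4, f = 0.01966, h_2 = f(L/D)V²/2g = 19.40 m
Series → Q common, losses add: H = Σh = 19.75 m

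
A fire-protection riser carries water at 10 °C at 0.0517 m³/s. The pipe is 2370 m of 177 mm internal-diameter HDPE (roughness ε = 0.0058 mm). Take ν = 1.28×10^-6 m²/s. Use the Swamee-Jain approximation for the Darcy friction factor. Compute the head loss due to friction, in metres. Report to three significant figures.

h_f ≈ 44.7 m

V = 4Q/(πD²) = 4·0.0517/(π·0.177²) = 2.101 m/s
Re = VD/ν = 2.101·0.177/1.28×10^-6 = 2.91×10^5 → turbulent
ε/D = 0.0058/177 = 3.28×10^-5
Swamee-Jain: f = 0.01483
h_f = f(L/D)V²/(2g) = 0.01483·(2370/0.177)·2.101²/(2·9.81) = 44.68 m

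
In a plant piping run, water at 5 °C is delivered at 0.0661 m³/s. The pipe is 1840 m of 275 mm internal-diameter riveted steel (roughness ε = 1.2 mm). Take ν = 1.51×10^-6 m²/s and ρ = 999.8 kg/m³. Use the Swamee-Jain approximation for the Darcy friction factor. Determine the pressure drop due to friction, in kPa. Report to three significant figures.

Δp ≈ 124 kPa

V = 4Q/(πD²) = 4·0.0661/(π·0.275²) = 1.113 m/s
Re = VD/ν = 1.113·0.275/1.51×10^-6 = 2.03×10^5 → turbulent
ε/D = 1.2/275 = 0.00436
Swamee-Jain: f = 0.02984
h_f = f(L/D)V²/(2g) = 0.02984·(1840/0.275)·1.113²/(2·9.81) = 12.60 m
Δp = ρg·h_f = 999.8·9.81·12.60 = 123.6 kPa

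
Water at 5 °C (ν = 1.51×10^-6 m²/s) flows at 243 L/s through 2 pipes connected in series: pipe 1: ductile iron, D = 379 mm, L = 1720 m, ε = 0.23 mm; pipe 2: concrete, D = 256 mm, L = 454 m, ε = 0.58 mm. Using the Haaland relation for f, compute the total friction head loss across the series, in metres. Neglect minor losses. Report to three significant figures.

Pipe 1: V = 2.154 m/s, Re = 5.41×10^5, ε/D = 6.07×10^-4, f = 0.01817, h_1 = f(L/D)V²/2g = 19.50 m
Pipe 2: V = 4.721 m/s, Re = 8.00×10^5, ε/D = 0.00227, f = 0.02445, h_2 = f(L/D)V²/2g = 49.26 m
Series → Q common, losses add: H = Σh = 68.76 m

H ≈ 68.8 m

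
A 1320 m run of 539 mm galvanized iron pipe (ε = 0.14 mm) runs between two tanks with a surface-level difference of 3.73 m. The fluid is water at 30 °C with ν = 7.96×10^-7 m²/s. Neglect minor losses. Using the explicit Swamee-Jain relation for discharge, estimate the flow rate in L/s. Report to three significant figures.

Swamee-Jain (Type II): Q = -0.965·√(gD⁵h_f/L)·ln[ε/(3.7D) + √(3.17ν²L/(gD³h_f))]
√(gD⁵h_f/L) = √(9.81·0.539⁵·3.73/1320) = 0.03551
ε/(3.7D) = 7.02×10^-5; √(3.17ν²L/(gD³h_f)) = 2.15×10^-5
Q = -0.965·0.03551·ln(9.171×10^-5) = 0.3186 m³/s
Check: V = 1.40 m/s, Re = 9.45×10^5, f = 0.01543, h_f = 3.75 m ≈ 3.73 m ✓

Q ≈ 319 L/s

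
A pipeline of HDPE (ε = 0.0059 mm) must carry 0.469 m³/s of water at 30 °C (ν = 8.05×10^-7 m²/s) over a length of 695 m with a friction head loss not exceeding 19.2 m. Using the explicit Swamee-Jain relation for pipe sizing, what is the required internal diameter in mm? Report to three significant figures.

D ≈ 374 mm

Swamee-Jain (Type III): D = 0.66·[ε^1.25·(LQ²/(gh_f))^4.75 + ν·Q^9.4·(L/(gh_f))^5.2]^0.04
LQ²/(gh_f) = 0.8116; L/(gh_f) = 3.690
Term 1 = ε^1.25·(…)^4.75 = 1.08×10^-7; Term 2 = ν·Q^9.4·(…)^5.2 = 5.80×10^-7
D = 0.66·(1.08×10^-7 + 5.80×10^-7)^0.04 = 0.3741 m = 374 mm
Check: V = 4.27 m/s, Re = 1.98×10^6, f = 0.01094, h_f = 18.9 m ≈ 19.2 m ✓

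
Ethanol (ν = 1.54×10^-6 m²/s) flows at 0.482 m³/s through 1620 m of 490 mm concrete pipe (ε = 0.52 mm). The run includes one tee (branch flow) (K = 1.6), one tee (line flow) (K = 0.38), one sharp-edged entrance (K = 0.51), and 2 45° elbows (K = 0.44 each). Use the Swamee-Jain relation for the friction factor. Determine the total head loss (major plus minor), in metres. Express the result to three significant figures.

H_L ≈ 23.6 m

V = 4Q/(πD²) = 2.556 m/s; V²/2g = 0.3330 m
Re = 8.13×10^5, ε/D = 0.00106 → f = 0.02038 (Swamee-Jain)
Major: h_f = f(L/D)·V²/2g = 0.02038·3306·0.3330 = 22.43 m
Minor: ΣK = 3.37; h_m = ΣK·V²/2g = 1.122 m
Total H_L = 22.43 + 1.122 = 23.56 m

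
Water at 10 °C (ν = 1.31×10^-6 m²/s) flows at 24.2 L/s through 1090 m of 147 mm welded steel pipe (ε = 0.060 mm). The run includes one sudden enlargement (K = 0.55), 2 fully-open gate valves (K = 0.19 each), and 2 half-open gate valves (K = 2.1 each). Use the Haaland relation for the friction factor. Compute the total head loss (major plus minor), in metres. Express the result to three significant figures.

H_L ≈ 14.8 m

V = 4Q/(πD²) = 1.426 m/s; V²/2g = 0.1036 m
Re = 1.60×10^5, ε/D = 4.08×10^-4 → f = 0.01856 (Haaland)
Major: h_f = f(L/D)·V²/2g = 0.01856·7415·0.1036 = 14.26 m
Minor: ΣK = 5.13; h_m = ΣK·V²/2g = 0.5316 m
Total H_L = 14.26 + 0.5316 = 14.79 m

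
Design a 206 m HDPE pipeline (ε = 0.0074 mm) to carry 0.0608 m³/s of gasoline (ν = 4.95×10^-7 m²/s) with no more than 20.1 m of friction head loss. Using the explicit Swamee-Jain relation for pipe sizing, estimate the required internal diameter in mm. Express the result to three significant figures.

Swamee-Jain (Type III): D = 0.66·[ε^1.25·(LQ²/(gh_f))^4.75 + ν·Q^9.4·(L/(gh_f))^5.2]^0.04
LQ²/(gh_f) = 0.003862; L/(gh_f) = 1.045
Term 1 = ε^1.25·(…)^4.75 = 1.33×10^-18; Term 2 = ν·Q^9.4·(…)^5.2 = 2.30×10^-18
D = 0.66·(1.33×10^-18 + 2.30×10^-18)^0.04 = 0.1324 m = 132 mm
Check: V = 4.41 m/s, Re = 1.18×10^6, f = 0.01258, h_f = 19.4 m ≈ 20.1 m ✓

D ≈ 132 mm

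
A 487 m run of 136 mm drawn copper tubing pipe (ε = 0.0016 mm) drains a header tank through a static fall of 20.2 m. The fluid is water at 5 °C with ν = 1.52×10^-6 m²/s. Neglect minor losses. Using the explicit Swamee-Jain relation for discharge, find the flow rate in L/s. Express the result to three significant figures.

Swamee-Jain (Type II): Q = -0.965·√(gD⁵h_f/L)·ln[ε/(3.7D) + √(3.17ν²L/(gD³h_f))]
√(gD⁵h_f/L) = √(9.81·0.136⁵·20.2/487) = 0.004351
ε/(3.7D) = 3.18×10^-6; √(3.17ν²L/(gD³h_f)) = 8.46×10^-5
Q = -0.965·0.004351·ln(8.777×10^-5) = 0.03922 m³/s
Check: V = 2.70 m/s, Re = 2.42×10^5, f = 0.01510, h_f = 20.1 m ≈ 20.2 m ✓

Q ≈ 39.2 L/s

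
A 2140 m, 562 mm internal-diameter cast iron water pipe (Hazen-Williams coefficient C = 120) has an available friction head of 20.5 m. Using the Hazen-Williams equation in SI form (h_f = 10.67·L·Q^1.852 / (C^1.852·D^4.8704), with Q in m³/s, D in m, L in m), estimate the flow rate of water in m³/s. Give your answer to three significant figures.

Q ≈ 0.597 m³/s

Rearranging: Q = [h_f·C^1.852·D^4.8704 / (10.67·L)]^(1/1.852)
Q = [20.5·120^1.852·0.562^4.8704 / (10.67·2140)]^0.540 = 0.5969 m³/s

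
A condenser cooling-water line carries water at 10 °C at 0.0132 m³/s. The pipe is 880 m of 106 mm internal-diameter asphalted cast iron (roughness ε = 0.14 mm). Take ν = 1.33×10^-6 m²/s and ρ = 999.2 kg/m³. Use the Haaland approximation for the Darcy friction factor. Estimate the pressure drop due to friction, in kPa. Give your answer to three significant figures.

V = 4Q/(πD²) = 4·0.0132/(π·0.106²) = 1.496 m/s
Re = VD/ν = 1.496·0.106/1.33×10^-6 = 1.19×10^5 → turbulent
ε/D = 0.14/106 = 0.00132
Haaland: f = 0.02274
h_f = f(L/D)V²/(2g) = 0.02274·(880/0.106)·1.496²/(2·9.81) = 21.53 m
Δp = ρg·h_f = 999.2·9.81·21.53 = 211.0 kPa

Δp ≈ 211 kPa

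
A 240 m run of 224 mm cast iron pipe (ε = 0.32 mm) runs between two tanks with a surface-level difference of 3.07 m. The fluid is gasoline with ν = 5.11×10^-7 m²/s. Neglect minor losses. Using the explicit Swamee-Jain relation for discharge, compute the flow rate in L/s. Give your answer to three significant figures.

Swamee-Jain (Type II): Q = -0.965·√(gD⁵h_f/L)·ln[ε/(3.7D) + √(3.17ν²L/(gD³h_f))]
√(gD⁵h_f/L) = √(9.81·0.224⁵·3.07/240) = 0.008412
ε/(3.7D) = 3.86×10^-4; √(3.17ν²L/(gD³h_f)) = 2.42×10^-5
Q = -0.965·0.008412·ln(4.103×10^-4) = 0.06331 m³/s
Check: V = 1.61 m/s, Re = 7.04×10^5, f = 0.02189, h_f = 3.09 m ≈ 3.07 m ✓

Q ≈ 63.3 L/s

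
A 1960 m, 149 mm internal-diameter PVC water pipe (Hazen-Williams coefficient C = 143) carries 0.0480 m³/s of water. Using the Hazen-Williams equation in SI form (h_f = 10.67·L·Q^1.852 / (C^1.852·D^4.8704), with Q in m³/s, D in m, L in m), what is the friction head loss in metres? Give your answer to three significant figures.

h_f ≈ 81.9 m

h_f = 10.67·1960·0.0480^1.852 / (143^1.852·0.149^4.8704) = 81.91 m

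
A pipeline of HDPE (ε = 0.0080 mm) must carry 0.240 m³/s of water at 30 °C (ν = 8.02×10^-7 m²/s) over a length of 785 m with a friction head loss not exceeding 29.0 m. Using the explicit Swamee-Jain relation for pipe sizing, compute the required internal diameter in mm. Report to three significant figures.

D ≈ 275 mm

Swamee-Jain (Type III): D = 0.66·[ε^1.25·(LQ²/(gh_f))^4.75 + ν·Q^9.4·(L/(gh_f))^5.2]^0.04
LQ²/(gh_f) = 0.1589; L/(gh_f) = 2.759
Term 1 = ε^1.25·(…)^4.75 = 6.83×10^-11; Term 2 = ν·Q^9.4·(…)^5.2 = 2.35×10^-10
D = 0.66·(6.83×10^-11 + 2.35×10^-10)^0.04 = 0.2747 m = 275 mm
Check: V = 4.05 m/s, Re = 1.39×10^6, f = 0.01179, h_f = 28.2 m ≈ 29.0 m ✓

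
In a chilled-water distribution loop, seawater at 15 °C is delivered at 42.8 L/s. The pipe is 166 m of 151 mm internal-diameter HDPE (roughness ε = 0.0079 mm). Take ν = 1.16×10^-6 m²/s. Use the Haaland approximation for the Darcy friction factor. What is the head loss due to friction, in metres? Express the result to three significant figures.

h_f ≈ 4.71 m

V = 4Q/(πD²) = 4·0.0428/(π·0.151²) = 2.390 m/s
Re = VD/ν = 2.390·0.151/1.16×10^-6 = 3.11×10^5 → turbulent
ε/D = 0.0079/151 = 5.23×10^-5
Haaland: f = 0.01472
h_f = f(L/D)V²/(2g) = 0.01472·(166/0.151)·2.390²/(2·9.81) = 4.710 m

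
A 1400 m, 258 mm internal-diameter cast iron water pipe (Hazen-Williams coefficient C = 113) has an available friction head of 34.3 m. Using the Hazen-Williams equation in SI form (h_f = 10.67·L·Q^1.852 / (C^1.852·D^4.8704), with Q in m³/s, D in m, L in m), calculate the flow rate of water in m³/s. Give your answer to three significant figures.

Rearranging: Q = [h_f·C^1.852·D^4.8704 / (10.67·L)]^(1/1.852)
Q = [34.3·113^1.852·0.258^4.8704 / (10.67·1400)]^0.540 = 0.1205 m³/s

Q ≈ 0.120 m³/s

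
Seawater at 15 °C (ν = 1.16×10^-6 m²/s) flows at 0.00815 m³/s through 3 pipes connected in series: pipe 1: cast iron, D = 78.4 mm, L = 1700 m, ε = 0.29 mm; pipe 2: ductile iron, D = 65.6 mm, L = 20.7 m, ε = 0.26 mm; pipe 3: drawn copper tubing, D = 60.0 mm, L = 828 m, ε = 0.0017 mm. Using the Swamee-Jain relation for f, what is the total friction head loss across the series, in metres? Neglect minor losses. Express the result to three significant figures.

H ≈ 192 m

Pipe 1: V = 1.688 m/s, Re = 1.14×10^5, ε/D = 0.00370, f = 0.02902, h_1 = f(L/D)V²/2g = 91.41 m
Pipe 2: V = 2.411 m/s, Re = 1.36×10^5, ε/D = 0.00396, f = 0.02937, h_2 = f(L/D)V²/2g = 2.746 m
Pipe 3: V = 2.882 m/s, Re = 1.49×10^5, ε/D = 2.83×10^-5, f = 0.01668, h_3 = f(L/D)V²/2g = 97.46 m
Series → Q common, losses add: H = Σh = 191.6 m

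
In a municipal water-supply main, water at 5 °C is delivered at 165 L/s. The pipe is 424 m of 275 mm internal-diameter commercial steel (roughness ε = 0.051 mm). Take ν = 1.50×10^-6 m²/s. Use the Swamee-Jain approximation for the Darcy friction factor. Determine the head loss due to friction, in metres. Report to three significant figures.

h_f ≈ 9.31 m

V = 4Q/(πD²) = 4·0.165/(π·0.275²) = 2.778 m/s
Re = VD/ν = 2.778·0.275/1.50×10^-6 = 5.09×10^5 → turbulent
ε/D = 0.051/275 = 1.85×10^-4
Swamee-Jain: f = 0.01535
h_f = f(L/D)V²/(2g) = 0.01535·(424/0.275)·2.778²/(2·9.81) = 9.308 m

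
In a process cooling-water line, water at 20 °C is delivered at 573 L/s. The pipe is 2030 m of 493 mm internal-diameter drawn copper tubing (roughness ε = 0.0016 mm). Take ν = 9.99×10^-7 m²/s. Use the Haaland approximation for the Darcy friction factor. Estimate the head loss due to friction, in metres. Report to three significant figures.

V = 4Q/(πD²) = 4·0.573/(π·0.493²) = 3.002 m/s
Re = VD/ν = 3.002·0.493/9.99×10^-7 = 1.48×10^6 → turbulent
ε/D = 0.0016/493 = 3.25×10^-6
Haaland: f = 0.01093
h_f = f(L/D)V²/(2g) = 0.01093·(2030/0.493)·3.002²/(2·9.81) = 20.66 m

h_f ≈ 20.7 m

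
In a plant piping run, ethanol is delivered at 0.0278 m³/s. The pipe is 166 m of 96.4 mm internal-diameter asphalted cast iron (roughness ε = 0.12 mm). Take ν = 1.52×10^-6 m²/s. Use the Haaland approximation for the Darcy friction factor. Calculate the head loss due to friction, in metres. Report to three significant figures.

h_f ≈ 27.6 m

V = 4Q/(πD²) = 4·0.0278/(π·0.0964²) = 3.809 m/s
Re = VD/ν = 3.809·0.0964/1.52×10^-6 = 2.42×10^5 → turbulent
ε/D = 0.12/96.4 = 0.00124
Haaland: f = 0.02167
h_f = f(L/D)V²/(2g) = 0.02167·(166/0.0964)·3.809²/(2·9.81) = 27.59 m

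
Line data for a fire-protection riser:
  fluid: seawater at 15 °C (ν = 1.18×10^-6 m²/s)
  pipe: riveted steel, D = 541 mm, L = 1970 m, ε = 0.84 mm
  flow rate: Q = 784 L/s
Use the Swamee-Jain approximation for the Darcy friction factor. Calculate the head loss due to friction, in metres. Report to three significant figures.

h_f ≈ 47.8 m

V = 4Q/(πD²) = 4·0.784/(π·0.541²) = 3.411 m/s
Re = VD/ν = 3.411·0.541/1.18×10^-6 = 1.56×10^6 → turbulent
ε/D = 0.84/541 = 0.00155
Swamee-Jain: f = 0.02212
h_f = f(L/D)V²/(2g) = 0.02212·(1970/0.541)·3.411²/(2·9.81) = 47.76 m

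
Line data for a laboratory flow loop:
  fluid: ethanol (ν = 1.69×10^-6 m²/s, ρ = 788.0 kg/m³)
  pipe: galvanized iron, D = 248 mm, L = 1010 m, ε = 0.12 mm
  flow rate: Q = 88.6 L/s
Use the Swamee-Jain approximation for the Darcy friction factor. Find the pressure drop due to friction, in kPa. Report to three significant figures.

V = 4Q/(πD²) = 4·0.0886/(π·0.248²) = 1.834 m/s
Re = VD/ν = 1.834·0.248/1.69×10^-6 = 2.69×10^5 → turbulent
ε/D = 0.12/248 = 4.84×10^-4
Swamee-Jain: f = 0.01838
h_f = f(L/D)V²/(2g) = 0.01838·(1010/0.248)·1.834²/(2·9.81) = 12.84 m
Δp = ρg·h_f = 788.0·9.81·12.84 = 99.23 kPa

Δp ≈ 99.2 kPa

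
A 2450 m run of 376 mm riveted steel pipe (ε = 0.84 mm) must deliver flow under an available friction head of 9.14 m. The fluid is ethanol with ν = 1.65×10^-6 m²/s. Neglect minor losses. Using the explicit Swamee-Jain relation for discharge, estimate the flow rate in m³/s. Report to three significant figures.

Swamee-Jain (Type II): Q = -0.965·√(gD⁵h_f/L)·ln[ε/(3.7D) + √(3.17ν²L/(gD³h_f))]
√(gD⁵h_f/L) = √(9.81·0.376⁵·9.14/2450) = 0.01658
ε/(3.7D) = 6.04×10^-4; √(3.17ν²L/(gD³h_f)) = 6.66×10^-5
Q = -0.965·0.01658·ln(6.704×10^-4) = 0.1169 m³/s
Check: V = 1.05 m/s, Re = 2.40×10^5, f = 0.02498, h_f = 9.20 m ≈ 9.14 m ✓

Q ≈ 0.117 m³/s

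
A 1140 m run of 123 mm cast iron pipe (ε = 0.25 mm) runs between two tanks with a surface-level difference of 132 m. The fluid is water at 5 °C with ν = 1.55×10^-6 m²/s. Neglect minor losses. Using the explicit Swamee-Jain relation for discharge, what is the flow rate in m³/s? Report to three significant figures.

Swamee-Jain (Type II): Q = -0.965·√(gD⁵h_f/L)·ln[ε/(3.7D) + √(3.17ν²L/(gD³h_f))]
√(gD⁵h_f/L) = √(9.81·0.123⁵·132/1140) = 0.005655
ε/(3.7D) = 5.49×10^-4; √(3.17ν²L/(gD³h_f)) = 6.00×10^-5
Q = -0.965·0.005655·ln(6.094×10^-4) = 0.04040 m³/s
Check: V = 3.40 m/s, Re = 2.70×10^5, f = 0.02434, h_f = 133 m ≈ 132 m ✓

Q ≈ 0.0404 m³/s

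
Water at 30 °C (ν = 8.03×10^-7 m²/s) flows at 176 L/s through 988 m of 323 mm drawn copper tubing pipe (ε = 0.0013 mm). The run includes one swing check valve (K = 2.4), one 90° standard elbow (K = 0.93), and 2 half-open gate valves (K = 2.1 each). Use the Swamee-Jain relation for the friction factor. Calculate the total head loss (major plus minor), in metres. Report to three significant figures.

V = 4Q/(πD²) = 2.148 m/s; V²/2g = 0.2351 m
Re = 8.64×10^5, ε/D = 4.02×10^-6 → f = 0.01199 (Swamee-Jain)
Major: h_f = f(L/D)·V²/2g = 0.01199·3059·0.2351 = 8.624 m
Minor: ΣK = 7.53; h_m = ΣK·V²/2g = 1.771 m
Total H_L = 8.624 + 1.771 = 10.39 m

H_L ≈ 10.4 m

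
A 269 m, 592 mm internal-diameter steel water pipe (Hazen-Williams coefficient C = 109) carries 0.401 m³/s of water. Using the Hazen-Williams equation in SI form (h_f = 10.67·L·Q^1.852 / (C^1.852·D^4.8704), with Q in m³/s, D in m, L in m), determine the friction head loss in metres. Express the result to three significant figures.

h_f = 10.67·269·0.401^1.852 / (109^1.852·0.592^4.8704) = 1.144 m

h_f ≈ 1.14 m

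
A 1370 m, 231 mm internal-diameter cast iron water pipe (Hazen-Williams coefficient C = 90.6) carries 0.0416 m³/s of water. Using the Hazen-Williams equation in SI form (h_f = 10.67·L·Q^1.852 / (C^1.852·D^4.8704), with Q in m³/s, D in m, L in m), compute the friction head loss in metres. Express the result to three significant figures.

h_f ≈ 12.1 m

h_f = 10.67·1370·0.0416^1.852 / (90.6^1.852·0.231^4.8704) = 12.09 m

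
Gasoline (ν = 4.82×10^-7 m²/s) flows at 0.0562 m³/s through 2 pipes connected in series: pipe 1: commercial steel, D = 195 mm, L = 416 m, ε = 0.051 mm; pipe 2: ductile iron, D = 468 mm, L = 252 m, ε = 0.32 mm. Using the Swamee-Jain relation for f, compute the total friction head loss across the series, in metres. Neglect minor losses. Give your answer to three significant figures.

Pipe 1: V = 1.882 m/s, Re = 7.61×10^5, ε/D = 2.62×10^-4, f = 0.01562, h_1 = f(L/D)V²/2g = 6.015 m
Pipe 2: V = 0.3267 m/s, Re = 3.17×10^5, ε/D = 6.84×10^-4, f = 0.01925, h_2 = f(L/D)V²/2g = 0.05639 m
Series → Q common, losses add: H = Σh = 6.071 m

H ≈ 6.07 m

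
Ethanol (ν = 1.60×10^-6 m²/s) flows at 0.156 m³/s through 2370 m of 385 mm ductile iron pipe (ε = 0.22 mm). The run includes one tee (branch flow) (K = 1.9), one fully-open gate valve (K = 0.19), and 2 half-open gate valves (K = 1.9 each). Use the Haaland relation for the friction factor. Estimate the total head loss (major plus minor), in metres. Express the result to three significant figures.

V = 4Q/(πD²) = 1.340 m/s; V²/2g = 0.09152 m
Re = 3.22×10^5, ε/D = 5.71×10^-4 → f = 0.01840 (Haaland)
Major: h_f = f(L/D)·V²/2g = 0.01840·6156·0.09152 = 10.37 m
Minor: ΣK = 5.89; h_m = ΣK·V²/2g = 0.5391 m
Total H_L = 10.37 + 0.5391 = 10.91 m

H_L ≈ 10.9 m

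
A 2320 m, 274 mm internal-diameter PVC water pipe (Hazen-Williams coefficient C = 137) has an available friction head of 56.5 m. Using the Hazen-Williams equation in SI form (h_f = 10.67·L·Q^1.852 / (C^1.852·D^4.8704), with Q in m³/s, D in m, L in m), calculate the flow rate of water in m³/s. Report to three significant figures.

Rearranging: Q = [h_f·C^1.852·D^4.8704 / (10.67·L)]^(1/1.852)
Q = [56.5·137^1.852·0.274^4.8704 / (10.67·2320)]^0.540 = 0.1705 m³/s

Q ≈ 0.171 m³/s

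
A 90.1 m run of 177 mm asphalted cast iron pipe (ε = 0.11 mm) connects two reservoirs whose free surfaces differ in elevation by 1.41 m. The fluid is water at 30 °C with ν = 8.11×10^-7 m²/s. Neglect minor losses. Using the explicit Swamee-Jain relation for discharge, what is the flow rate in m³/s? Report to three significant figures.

Q ≈ 0.0420 m³/s

Swamee-Jain (Type II): Q = -0.965·√(gD⁵h_f/L)·ln[ε/(3.7D) + √(3.17ν²L/(gD³h_f))]
√(gD⁵h_f/L) = √(9.81·0.177⁵·1.41/90.1) = 0.005164
ε/(3.7D) = 1.68×10^-4; √(3.17ν²L/(gD³h_f)) = 4.95×10^-5
Q = -0.965·0.005164·ln(2.175×10^-4) = 0.04203 m³/s
Check: V = 1.71 m/s, Re = 3.73×10^5, f = 0.01876, h_f = 1.42 m ≈ 1.41 m ✓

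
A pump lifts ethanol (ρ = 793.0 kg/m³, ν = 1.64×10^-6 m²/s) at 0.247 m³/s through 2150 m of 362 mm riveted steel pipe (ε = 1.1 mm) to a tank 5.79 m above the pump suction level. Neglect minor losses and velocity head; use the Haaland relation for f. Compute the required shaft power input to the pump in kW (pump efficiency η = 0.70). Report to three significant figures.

P_shaft ≈ 143 kW

V = 4Q/(πD²) = 2.400 m/s; Re = 5.30×10^5; ε/D = 0.00304; f = 0.02654
h_f = f(L/D)V²/2g = 46.27 m
Total head H = z + h_f = 5.79 + 46.27 = 52.06 m
P_hyd = ρgQH = 793.0·9.81·0.247·52.06 = 100.0 kW
P_shaft = P_hyd/η = 100.0/0.70 = 142.9 kW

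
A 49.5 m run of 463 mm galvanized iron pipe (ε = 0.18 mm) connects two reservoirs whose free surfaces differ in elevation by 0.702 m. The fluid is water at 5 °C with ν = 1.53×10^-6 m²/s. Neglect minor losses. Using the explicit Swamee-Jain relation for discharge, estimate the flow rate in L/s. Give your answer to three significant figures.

Swamee-Jain (Type II): Q = -0.965·√(gD⁵h_f/L)·ln[ε/(3.7D) + √(3.17ν²L/(gD³h_f))]
√(gD⁵h_f/L) = √(9.81·0.463⁵·0.702/49.5) = 0.05441
ε/(3.7D) = 1.05×10^-4; √(3.17ν²L/(gD³h_f)) = 2.32×10^-5
Q = -0.965·0.05441·ln(1.283×10^-4) = 0.4705 m³/s
Check: V = 2.79 m/s, Re = 8.46×10^5, f = 0.01660, h_f = 0.706 m ≈ 0.702 m ✓

Q ≈ 471 L/s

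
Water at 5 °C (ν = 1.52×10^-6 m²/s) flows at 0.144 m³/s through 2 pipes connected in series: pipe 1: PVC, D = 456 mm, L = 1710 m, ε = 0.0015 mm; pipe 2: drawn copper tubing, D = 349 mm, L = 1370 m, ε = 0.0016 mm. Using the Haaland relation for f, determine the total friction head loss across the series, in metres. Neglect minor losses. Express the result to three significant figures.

Pipe 1: V = 0.8817 m/s, Re = 2.65×10^5, ε/D = 3.29×10^-6, f = 0.01471, h_1 = f(L/D)V²/2g = 2.186 m
Pipe 2: V = 1.505 m/s, Re = 3.46×10^5, ε/D = 4.58×10^-6, f = 0.01401, h_2 = f(L/D)V²/2g = 6.351 m
Series → Q common, losses add: H = Σh = 8.537 m

H ≈ 8.54 m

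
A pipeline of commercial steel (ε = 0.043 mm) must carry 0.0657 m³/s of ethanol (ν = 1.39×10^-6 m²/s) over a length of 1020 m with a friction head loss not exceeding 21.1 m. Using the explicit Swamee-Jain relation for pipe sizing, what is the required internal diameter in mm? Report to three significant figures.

Swamee-Jain (Type III): D = 0.66·[ε^1.25·(LQ²/(gh_f))^4.75 + ν·Q^9.4·(L/(gh_f))^5.2]^0.04
LQ²/(gh_f) = 0.02127; L/(gh_f) = 4.928
Term 1 = ε^1.25·(…)^4.75 = 3.97×10^-14; Term 2 = ν·Q^9.4·(…)^5.2 = 4.26×10^-14
D = 0.66·(3.97×10^-14 + 4.26×10^-14)^0.04 = 0.1978 m = 198 mm
Check: V = 2.14 m/s, Re = 3.04×10^5, f = 0.01642, h_f = 19.7 m ≈ 21.1 m ✓

D ≈ 198 mm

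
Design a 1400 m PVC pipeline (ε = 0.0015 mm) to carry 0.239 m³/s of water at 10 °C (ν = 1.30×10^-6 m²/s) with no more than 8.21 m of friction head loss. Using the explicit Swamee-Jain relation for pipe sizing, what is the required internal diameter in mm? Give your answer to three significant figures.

Swamee-Jain (Type III): D = 0.66·[ε^1.25·(LQ²/(gh_f))^4.75 + ν·Q^9.4·(L/(gh_f))^5.2]^0.04
LQ²/(gh_f) = 0.9929; L/(gh_f) = 17.38
Term 1 = ε^1.25·(…)^4.75 = 5.08×10^-8; Term 2 = ν·Q^9.4·(…)^5.2 = 5.24×10^-6
D = 0.66·(5.08×10^-8 + 5.24×10^-6)^0.04 = 0.4060 m = 406 mm
Check: V = 1.85 m/s, Re = 5.77×10^5, f = 0.01283, h_f = 7.69 m ≈ 8.21 m ✓

D ≈ 406 mm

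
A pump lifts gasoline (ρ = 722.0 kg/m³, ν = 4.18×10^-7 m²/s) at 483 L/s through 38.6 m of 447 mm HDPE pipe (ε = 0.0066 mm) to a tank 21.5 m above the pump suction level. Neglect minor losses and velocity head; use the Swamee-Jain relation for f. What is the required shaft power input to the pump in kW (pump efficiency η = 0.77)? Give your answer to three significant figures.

V = 4Q/(πD²) = 3.078 m/s; Re = 3.29×10^6; ε/D = 1.48×10^-5; f = 0.01030
h_f = f(L/D)V²/2g = 0.4293 m
Total head H = z + h_f = 21.5 + 0.4293 = 21.93 m
P_hyd = ρgQH = 722.0·9.81·0.483·21.93 = 75.02 kW
P_shaft = P_hyd/η = 75.02/0.77 = 97.43 kW

P_shaft ≈ 97.4 kW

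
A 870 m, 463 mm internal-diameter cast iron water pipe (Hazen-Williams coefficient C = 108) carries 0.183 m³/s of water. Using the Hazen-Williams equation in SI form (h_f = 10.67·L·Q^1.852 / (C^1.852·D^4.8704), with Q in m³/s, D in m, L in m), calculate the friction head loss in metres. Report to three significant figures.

h_f ≈ 2.91 m

h_f = 10.67·870·0.183^1.852 / (108^1.852·0.463^4.8704) = 2.915 m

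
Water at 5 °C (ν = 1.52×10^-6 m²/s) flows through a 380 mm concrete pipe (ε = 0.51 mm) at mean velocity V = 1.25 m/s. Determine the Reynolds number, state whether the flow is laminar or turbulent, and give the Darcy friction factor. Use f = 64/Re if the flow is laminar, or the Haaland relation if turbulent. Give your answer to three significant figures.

Re = VD/ν = 1.250·0.380/1.52×10^-6 = 3.12×10^5
Re > 4000 → turbulent; ε/D = 0.00134
Haaland: f = 0.02183

Re ≈ 3.12×10^5; turbulent; f ≈ 0.0218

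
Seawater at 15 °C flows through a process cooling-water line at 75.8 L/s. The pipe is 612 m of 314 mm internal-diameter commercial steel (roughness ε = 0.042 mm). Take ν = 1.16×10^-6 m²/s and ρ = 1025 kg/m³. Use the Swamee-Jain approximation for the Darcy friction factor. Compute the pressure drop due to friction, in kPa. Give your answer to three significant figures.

V = 4Q/(πD²) = 4·0.0758/(π·0.314²) = 0.9789 m/s
Re = VD/ν = 0.9789·0.314/1.16×10^-6 = 2.65×10^5 → turbulent
ε/D = 0.042/314 = 1.34×10^-4
Swamee-Jain: f = 0.01601
h_f = f(L/D)V²/(2g) = 0.01601·(612/0.314)·0.9789²/(2·9.81) = 1.524 m
Δp = ρg·h_f = 1025·9.81·1.524 = 15.32 kPa

Δp ≈ 15.3 kPa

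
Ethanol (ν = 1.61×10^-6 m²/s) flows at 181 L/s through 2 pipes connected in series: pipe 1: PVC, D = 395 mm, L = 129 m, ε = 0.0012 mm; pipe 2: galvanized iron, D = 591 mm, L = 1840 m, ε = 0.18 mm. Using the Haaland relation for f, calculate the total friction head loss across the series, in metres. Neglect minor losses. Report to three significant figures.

Pipe 1: V = 1.477 m/s, Re = 3.62×10^5, ε/D = 3.04×10^-6, f = 0.01388, h_1 = f(L/D)V²/2g = 0.5039 m
Pipe 2: V = 0.6598 m/s, Re = 2.42×10^5, ε/D = 3.05×10^-4, f = 0.01718, h_2 = f(L/D)V²/2g = 1.187 m
Series → Q common, losses add: H = Σh = 1.691 m

H ≈ 1.69 m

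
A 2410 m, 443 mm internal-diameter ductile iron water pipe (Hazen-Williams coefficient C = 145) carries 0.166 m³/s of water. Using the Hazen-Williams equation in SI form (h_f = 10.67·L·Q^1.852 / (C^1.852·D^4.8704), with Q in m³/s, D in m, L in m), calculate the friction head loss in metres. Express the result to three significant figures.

h_f ≈ 4.84 m

h_f = 10.67·2410·0.166^1.852 / (145^1.852·0.443^4.8704) = 4.843 m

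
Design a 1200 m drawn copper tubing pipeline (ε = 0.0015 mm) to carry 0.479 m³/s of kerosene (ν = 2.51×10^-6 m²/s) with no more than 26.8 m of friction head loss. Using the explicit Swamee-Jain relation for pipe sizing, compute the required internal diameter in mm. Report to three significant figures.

Swamee-Jain (Type III): D = 0.66·[ε^1.25·(LQ²/(gh_f))^4.75 + ν·Q^9.4·(L/(gh_f))^5.2]^0.04
LQ²/(gh_f) = 1.047; L/(gh_f) = 4.564
Term 1 = ε^1.25·(…)^4.75 = 6.54×10^-8; Term 2 = ν·Q^9.4·(…)^5.2 = 6.66×10^-6
D = 0.66·(6.54×10^-8 + 6.66×10^-6)^0.04 = 0.4099 m = 410 mm
Check: V = 3.63 m/s, Re = 5.93×10^5, f = 0.01277, h_f = 25.1 m ≈ 26.8 m ✓

D ≈ 410 mm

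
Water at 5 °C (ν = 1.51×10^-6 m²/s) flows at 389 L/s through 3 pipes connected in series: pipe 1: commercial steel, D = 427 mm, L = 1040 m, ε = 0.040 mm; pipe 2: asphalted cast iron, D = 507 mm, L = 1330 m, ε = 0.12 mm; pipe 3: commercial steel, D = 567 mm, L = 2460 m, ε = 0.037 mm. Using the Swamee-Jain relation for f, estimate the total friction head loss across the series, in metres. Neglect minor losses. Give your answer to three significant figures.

Pipe 1: V = 2.716 m/s, Re = 7.68×10^5, ε/D = 9.37×10^-5, f = 0.01374, h_1 = f(L/D)V²/2g = 12.59 m
Pipe 2: V = 1.927 m/s, Re = 6.47×10^5, ε/D = 2.37×10^-4, f = 0.01555, h_2 = f(L/D)V²/2g = 7.719 m
Pipe 3: V = 1.541 m/s, Re = 5.78×10^5, ε/D = 6.53×10^-5, f = 0.01378, h_3 = f(L/D)V²/2g = 7.233 m
Series → Q common, losses add: H = Σh = 27.54 m

H ≈ 27.5 m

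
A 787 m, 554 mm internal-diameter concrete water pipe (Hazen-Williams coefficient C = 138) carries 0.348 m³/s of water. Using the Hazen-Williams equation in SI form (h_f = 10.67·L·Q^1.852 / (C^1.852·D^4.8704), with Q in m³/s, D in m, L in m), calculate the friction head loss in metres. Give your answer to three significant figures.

h_f ≈ 2.30 m

h_f = 10.67·787·0.348^1.852 / (138^1.852·0.554^4.8704) = 2.298 m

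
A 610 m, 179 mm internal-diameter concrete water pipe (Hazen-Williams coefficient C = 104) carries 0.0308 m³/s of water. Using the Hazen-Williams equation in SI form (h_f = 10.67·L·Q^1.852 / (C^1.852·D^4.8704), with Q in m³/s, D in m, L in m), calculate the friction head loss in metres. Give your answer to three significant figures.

h_f = 10.67·610·0.0308^1.852 / (104^1.852·0.179^4.8704) = 8.273 m

h_f ≈ 8.27 m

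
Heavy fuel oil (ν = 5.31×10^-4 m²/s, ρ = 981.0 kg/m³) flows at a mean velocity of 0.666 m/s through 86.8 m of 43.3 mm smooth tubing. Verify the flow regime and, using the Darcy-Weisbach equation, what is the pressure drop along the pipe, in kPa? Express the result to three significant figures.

Δp ≈ 514 kPa

Re = VD/ν = 0.666·0.04330/5.31×10^-4 = 54.3 → laminar (Re < 2300)
f = 64/Re = 1.178
h_f = f(L/D)V²/(2g) = 1.178·(86.8/0.04330)·0.666²/(2·9.81) = 53.41 m
Δp = ρg·h_f = 981.0·9.81·53.41 = 514.0 kPa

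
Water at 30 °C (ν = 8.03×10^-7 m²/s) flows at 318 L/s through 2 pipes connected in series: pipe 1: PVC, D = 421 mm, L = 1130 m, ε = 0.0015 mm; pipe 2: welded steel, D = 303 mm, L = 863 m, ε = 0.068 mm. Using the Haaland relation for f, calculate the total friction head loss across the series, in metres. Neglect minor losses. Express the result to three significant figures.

Pipe 1: V = 2.284 m/s, Re = 1.20×10^6, ε/D = 3.56×10^-6, f = 0.01131, h_1 = f(L/D)V²/2g = 8.074 m
Pipe 2: V = 4.410 m/s, Re = 1.66×10^6, ε/D = 2.24×10^-4, f = 0.01457, h_2 = f(L/D)V²/2g = 41.14 m
Series → Q common, losses add: H = Σh = 49.22 m

H ≈ 49.2 m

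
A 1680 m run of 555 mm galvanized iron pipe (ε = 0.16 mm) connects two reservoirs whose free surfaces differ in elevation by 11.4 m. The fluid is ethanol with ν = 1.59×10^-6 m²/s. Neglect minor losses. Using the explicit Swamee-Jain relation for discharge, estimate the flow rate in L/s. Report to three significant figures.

Swamee-Jain (Type II): Q = -0.965·√(gD⁵h_f/L)·ln[ε/(3.7D) + √(3.17ν²L/(gD³h_f))]
√(gD⁵h_f/L) = √(9.81·0.555⁵·11.4/1680) = 0.05921
ε/(3.7D) = 7.79×10^-5; √(3.17ν²L/(gD³h_f)) = 2.65×10^-5
Q = -0.965·0.05921·ln(1.045×10^-4) = 0.5237 m³/s
Check: V = 2.16 m/s, Re = 7.56×10^5, f = 0.01587, h_f = 11.5 m ≈ 11.4 m ✓

Q ≈ 524 L/s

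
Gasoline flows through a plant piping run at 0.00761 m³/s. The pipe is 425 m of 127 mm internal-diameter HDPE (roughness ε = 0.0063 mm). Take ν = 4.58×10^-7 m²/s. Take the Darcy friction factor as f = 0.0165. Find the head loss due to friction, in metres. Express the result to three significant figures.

V = 4Q/(πD²) = 4·0.00761/(π·0.127²) = 0.6007 m/s
h_f = f(L/D)V²/(2g) = 0.01650·(425/0.127)·0.6007²/(2·9.81) = 1.016 m

h_f ≈ 1.02 m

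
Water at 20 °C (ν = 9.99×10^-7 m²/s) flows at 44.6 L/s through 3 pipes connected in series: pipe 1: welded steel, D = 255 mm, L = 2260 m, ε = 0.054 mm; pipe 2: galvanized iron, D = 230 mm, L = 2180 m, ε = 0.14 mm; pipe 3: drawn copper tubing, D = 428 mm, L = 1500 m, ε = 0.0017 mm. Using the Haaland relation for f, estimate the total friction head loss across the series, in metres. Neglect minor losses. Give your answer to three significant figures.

H ≈ 16.6 m

Pipe 1: V = 0.8733 m/s, Re = 2.23×10^5, ε/D = 2.12×10^-4, f = 0.01672, h_1 = f(L/D)V²/2g = 5.759 m
Pipe 2: V = 1.073 m/s, Re = 2.47×10^5, ε/D = 6.09×10^-4, f = 0.01890, h_2 = f(L/D)V²/2g = 10.52 m
Pipe 3: V = 0.3100 m/s, Re = 1.33×10^5, ε/D = 3.97×10^-6, f = 0.01683, h_3 = f(L/D)V²/2g = 0.2889 m
Series → Q common, losses add: H = Σh = 16.57 m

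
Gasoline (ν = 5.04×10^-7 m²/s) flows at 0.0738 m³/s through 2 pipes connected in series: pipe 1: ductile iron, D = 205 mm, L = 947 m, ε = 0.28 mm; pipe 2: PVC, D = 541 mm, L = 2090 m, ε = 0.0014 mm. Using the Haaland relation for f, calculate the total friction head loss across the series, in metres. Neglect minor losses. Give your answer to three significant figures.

Pipe 1: V = 2.236 m/s, Re = 9.09×10^5, ε/D = 0.00137, f = 0.02149, h_1 = f(L/D)V²/2g = 25.30 m
Pipe 2: V = 0.3210 m/s, Re = 3.45×10^5, ε/D = 2.59×10^-6, f = 0.01400, h_2 = f(L/D)V²/2g = 0.2841 m
Series → Q common, losses add: H = Σh = 25.58 m

H ≈ 25.6 m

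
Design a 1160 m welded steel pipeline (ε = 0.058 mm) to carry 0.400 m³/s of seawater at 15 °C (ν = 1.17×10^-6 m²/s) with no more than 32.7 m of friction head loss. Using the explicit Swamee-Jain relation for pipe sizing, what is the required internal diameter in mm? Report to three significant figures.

Swamee-Jain (Type III): D = 0.66·[ε^1.25·(LQ²/(gh_f))^4.75 + ν·Q^9.4·(L/(gh_f))^5.2]^0.04
LQ²/(gh_f) = 0.5786; L/(gh_f) = 3.616
Term 1 = ε^1.25·(…)^4.75 = 3.76×10^-7; Term 2 = ν·Q^9.4·(…)^5.2 = 1.70×10^-7
D = 0.66·(3.76×10^-7 + 1.70×10^-7)^0.04 = 0.3707 m = 371 mm
Check: V = 3.71 m/s, Re = 1.17×10^6, f = 0.01412, h_f = 30.9 m ≈ 32.7 m ✓

D ≈ 371 mm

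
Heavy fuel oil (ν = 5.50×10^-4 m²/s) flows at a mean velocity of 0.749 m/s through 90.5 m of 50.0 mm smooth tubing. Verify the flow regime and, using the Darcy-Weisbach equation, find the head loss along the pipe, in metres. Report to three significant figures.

h_f ≈ 48.6 m

Re = VD/ν = 0.749·0.05000/5.50×10^-4 = 68.1 → laminar (Re < 2300)
f = 64/Re = 0.9399
h_f = f(L/D)V²/(2g) = 0.9399·(90.5/0.05000)·0.749²/(2·9.81) = 48.64 m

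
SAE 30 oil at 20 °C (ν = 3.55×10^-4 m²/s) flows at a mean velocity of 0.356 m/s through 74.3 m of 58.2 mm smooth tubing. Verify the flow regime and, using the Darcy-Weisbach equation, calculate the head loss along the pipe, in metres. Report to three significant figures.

h_f ≈ 9.04 m

Re = VD/ν = 0.356·0.05820/3.55×10^-4 = 58.4 → laminar (Re < 2300)
f = 64/Re = 1.097
h_f = f(L/D)V²/(2g) = 1.097·(74.3/0.05820)·0.356²/(2·9.81) = 9.043 m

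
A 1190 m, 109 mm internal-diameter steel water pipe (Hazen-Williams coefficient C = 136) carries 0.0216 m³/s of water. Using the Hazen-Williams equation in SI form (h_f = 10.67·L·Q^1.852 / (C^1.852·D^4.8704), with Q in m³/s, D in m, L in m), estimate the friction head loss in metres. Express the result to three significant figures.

h_f = 10.67·1190·0.0216^1.852 / (136^1.852·0.109^4.8704) = 57.01 m

h_f ≈ 57.0 m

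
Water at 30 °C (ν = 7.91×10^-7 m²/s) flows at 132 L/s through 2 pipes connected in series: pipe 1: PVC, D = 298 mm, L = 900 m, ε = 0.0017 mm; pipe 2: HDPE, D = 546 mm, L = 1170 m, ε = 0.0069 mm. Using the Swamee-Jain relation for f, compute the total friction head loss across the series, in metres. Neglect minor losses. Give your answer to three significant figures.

Pipe 1: V = 1.893 m/s, Re = 7.13×10^5, ε/D = 5.70×10^-6, f = 0.01241, h_1 = f(L/D)V²/2g = 6.844 m
Pipe 2: V = 0.5638 m/s, Re = 3.89×10^5, ε/D = 1.26×10^-5, f = 0.01387, h_2 = f(L/D)V²/2g = 0.4815 m
Series → Q common, losses add: H = Σh = 7.325 m

H ≈ 7.33 m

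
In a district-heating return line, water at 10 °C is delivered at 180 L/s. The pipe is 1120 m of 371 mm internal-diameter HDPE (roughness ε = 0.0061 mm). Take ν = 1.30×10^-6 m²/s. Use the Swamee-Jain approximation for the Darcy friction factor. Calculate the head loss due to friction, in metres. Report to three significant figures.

V = 4Q/(πD²) = 4·0.180/(π·0.371²) = 1.665 m/s
Re = VD/ν = 1.665·0.371/1.30×10^-6 = 4.75×10^5 → turbulent
ε/D = 0.0061/371 = 1.64×10^-5
Swamee-Jain: f = 0.01346
h_f = f(L/D)V²/(2g) = 0.01346·(1120/0.371)·1.665²/(2·9.81) = 5.744 m

h_f ≈ 5.74 m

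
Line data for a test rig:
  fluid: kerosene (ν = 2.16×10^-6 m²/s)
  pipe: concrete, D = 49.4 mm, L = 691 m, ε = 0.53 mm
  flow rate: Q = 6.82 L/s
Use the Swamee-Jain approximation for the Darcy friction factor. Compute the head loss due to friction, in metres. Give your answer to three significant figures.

V = 4Q/(πD²) = 4·0.00682/(π·0.0494²) = 3.558 m/s
Re = VD/ν = 3.558·0.0494/2.16×10^-6 = 8.14×10^4 → turbulent
ε/D = 0.53/49.4 = 0.0107
Swamee-Jain: f = 0.03981
h_f = f(L/D)V²/(2g) = 0.03981·(691/0.0494)·3.558²/(2·9.81) = 359.3 m

h_f ≈ 359 m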